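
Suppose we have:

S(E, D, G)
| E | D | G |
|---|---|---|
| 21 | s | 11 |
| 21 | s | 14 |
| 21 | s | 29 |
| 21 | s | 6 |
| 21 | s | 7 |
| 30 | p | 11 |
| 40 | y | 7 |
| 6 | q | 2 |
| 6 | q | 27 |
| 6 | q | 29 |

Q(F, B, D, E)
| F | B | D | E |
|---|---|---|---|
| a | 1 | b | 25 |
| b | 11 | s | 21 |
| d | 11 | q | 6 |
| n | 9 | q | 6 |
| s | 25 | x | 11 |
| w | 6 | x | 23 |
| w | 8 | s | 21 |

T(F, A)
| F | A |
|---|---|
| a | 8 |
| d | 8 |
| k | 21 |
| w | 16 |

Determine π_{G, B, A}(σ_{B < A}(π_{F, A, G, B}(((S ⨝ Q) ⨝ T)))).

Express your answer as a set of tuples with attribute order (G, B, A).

{(11, 8, 16), (14, 8, 16), (29, 8, 16), (6, 8, 16), (7, 8, 16)}

Joining S and Q on E, D yields {(21, s, 11, b, 11), (21, s, 11, w, 8), (21, s, 14, b, 11), (21, s, 14, w, 8), (21, s, 29, b, 11), (21, s, 29, w, 8), (21, s, 6, b, 11), (21, s, 6, w, 8), (21, s, 7, b, 11), (21, s, 7, w, 8), (6, q, 2, d, 11), (6, q, 2, n, 9), (6, q, 27, d, 11), (6, q, 27, n, 9), (6, q, 29, d, 11), (6, q, 29, n, 9)}.
Joining (S ⨝ Q) and T on F yields {(21, s, 11, w, 8, 16), (21, s, 14, w, 8, 16), (21, s, 29, w, 8, 16), (21, s, 6, w, 8, 16), (21, s, 7, w, 8, 16), (6, q, 2, d, 11, 8), (6, q, 27, d, 11, 8), (6, q, 29, d, 11, 8)}.
π[F, A, G, B]: project onto (F, A, G, B) → {(d, 8, 2, 11), (d, 8, 27, 11), (d, 8, 29, 11), (w, 16, 11, 8), (w, 16, 14, 8), (w, 16, 29, 8), (w, 16, 6, 8), (w, 16, 7, 8)}
Selection B < A: {(w, 16, 11, 8), (w, 16, 14, 8), (w, 16, 29, 8), (w, 16, 6, 8), (w, 16, 7, 8)}
π[G, B, A]: project onto (G, B, A) → {(11, 8, 16), (14, 8, 16), (29, 8, 16), (6, 8, 16), (7, 8, 16)}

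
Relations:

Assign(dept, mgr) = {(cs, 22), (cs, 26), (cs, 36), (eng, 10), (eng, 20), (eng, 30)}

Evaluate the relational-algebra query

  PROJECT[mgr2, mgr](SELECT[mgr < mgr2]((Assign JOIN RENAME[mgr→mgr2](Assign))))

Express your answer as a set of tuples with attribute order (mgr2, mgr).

{(20, 10), (26, 22), (30, 10), (30, 20), (36, 22), (36, 26)}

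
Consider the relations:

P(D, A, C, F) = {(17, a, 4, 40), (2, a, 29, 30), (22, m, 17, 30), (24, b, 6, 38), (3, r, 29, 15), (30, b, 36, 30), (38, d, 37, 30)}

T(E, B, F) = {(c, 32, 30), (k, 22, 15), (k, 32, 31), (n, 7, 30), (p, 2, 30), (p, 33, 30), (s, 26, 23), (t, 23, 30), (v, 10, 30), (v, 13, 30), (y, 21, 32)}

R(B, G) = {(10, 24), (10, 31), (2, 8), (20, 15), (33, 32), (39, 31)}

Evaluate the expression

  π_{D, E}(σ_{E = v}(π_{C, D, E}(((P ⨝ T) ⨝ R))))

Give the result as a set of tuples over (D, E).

{(2, v), (22, v), (30, v), (38, v)}

Joining P and T on F yields {(2, a, 29, 30, c, 32), (2, a, 29, 30, n, 7), (2, a, 29, 30, p, 2), (2, a, 29, 30, p, 33), (2, a, 29, 30, t, 23), (2, a, 29, 30, v, 10), (2, a, 29, 30, v, 13), (22, m, 17, 30, c, 32), (22, m, 17, 30, n, 7), (22, m, 17, 30, p, 2), (22, m, 17, 30, p, 33), (22, m, 17, 30, t, 23), (22, m, 17, 30, v, 10), (22, m, 17, 30, v, 13), (3, r, 29, 15, k, 22), (30, b, 36, 30, c, 32), (30, b, 36, 30, n, 7), (30, b, 36, 30, p, 2), (30, b, 36, 30, p, 33), (30, b, 36, 30, t, 23), (30, b, 36, 30, v, 10), (30, b, 36, 30, v, 13), (38, d, 37, 30, c, 32), (38, d, 37, 30, n, 7), (38, d, 37, 30, p, 2), (38, d, 37, 30, p, 33), (38, d, 37, 30, t, 23), (38, d, 37, 30, v, 10), (38, d, 37, 30, v, 13)}.
Joining (P ⨝ T) and R on B yields {(2, a, 29, 30, p, 2, 8), (2, a, 29, 30, p, 33, 32), (2, a, 29, 30, v, 10, 24), (2, a, 29, 30, v, 10, 31), (22, m, 17, 30, p, 2, 8), (22, m, 17, 30, p, 33, 32), (22, m, 17, 30, v, 10, 24), (22, m, 17, 30, v, 10, 31), (30, b, 36, 30, p, 2, 8), (30, b, 36, 30, p, 33, 32), (30, b, 36, 30, v, 10, 24), (30, b, 36, 30, v, 10, 31), (38, d, 37, 30, p, 2, 8), (38, d, 37, 30, p, 33, 32), (38, d, 37, 30, v, 10, 24), (38, d, 37, 30, v, 10, 31)}.
Keep only column(s) C, D, E (8 duplicate(s) eliminated): {(17, 22, p), (17, 22, v), (29, 2, p), (29, 2, v), (36, 30, p), (36, 30, v), (37, 38, p), (37, 38, v)}
Selection E = v: {(17, 22, v), (29, 2, v), (36, 30, v), (37, 38, v)}
Keep only column(s) D, E: {(2, v), (22, v), (30, v), (38, v)}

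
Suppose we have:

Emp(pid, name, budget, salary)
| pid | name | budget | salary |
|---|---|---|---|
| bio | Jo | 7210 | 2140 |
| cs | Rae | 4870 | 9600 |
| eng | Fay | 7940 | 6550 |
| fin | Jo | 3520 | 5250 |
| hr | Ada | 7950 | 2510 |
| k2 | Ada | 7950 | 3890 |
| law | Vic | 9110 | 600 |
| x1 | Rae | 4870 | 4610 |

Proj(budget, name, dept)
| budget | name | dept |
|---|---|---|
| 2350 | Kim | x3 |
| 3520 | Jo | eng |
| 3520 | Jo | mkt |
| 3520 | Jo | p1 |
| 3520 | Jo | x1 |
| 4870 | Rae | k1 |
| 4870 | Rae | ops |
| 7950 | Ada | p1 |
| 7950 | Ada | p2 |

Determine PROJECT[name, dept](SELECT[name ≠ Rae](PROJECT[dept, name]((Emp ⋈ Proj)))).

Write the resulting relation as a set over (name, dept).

{(Ada, p1), (Ada, p2), (Jo, eng), (Jo, mkt), (Jo, p1), (Jo, x1)}

Emp ⋈ Proj (natural join on name, budget): {(cs, Rae, 4870, 9600, k1), (cs, Rae, 4870, 9600, ops), (fin, Jo, 3520, 5250, eng), (fin, Jo, 3520, 5250, mkt), (fin, Jo, 3520, 5250, p1), (fin, Jo, 3520, 5250, x1), (hr, Ada, 7950, 2510, p1), (hr, Ada, 7950, 2510, p2), (k2, Ada, 7950, 3890, p1), (k2, Ada, 7950, 3890, p2), (x1, Rae, 4870, 4610, k1), (x1, Rae, 4870, 4610, ops)}
π_{dept, name} gives {(eng, Jo), (k1, Rae), (mkt, Jo), (ops, Rae), (p1, Ada), (p1, Jo), (p2, Ada), (x1, Jo)} (4 duplicate(s) eliminated).
Selection name ≠ Rae: {(eng, Jo), (mkt, Jo), (p1, Ada), (p1, Jo), (p2, Ada), (x1, Jo)}
π_{name, dept} gives {(Ada, p1), (Ada, p2), (Jo, eng), (Jo, mkt), (Jo, p1), (Jo, x1)}.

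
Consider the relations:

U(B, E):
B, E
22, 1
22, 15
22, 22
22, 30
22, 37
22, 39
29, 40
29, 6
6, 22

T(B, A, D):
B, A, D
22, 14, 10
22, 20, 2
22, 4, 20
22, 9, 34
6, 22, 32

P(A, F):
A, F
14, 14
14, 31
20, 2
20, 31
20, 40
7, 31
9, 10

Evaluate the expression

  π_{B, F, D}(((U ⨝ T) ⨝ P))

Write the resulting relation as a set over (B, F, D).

U ⋈ T (natural join on B): {(22, 1, 14, 10), (22, 1, 20, 2), (22, 1, 4, 20), (22, 1, 9, 34), (22, 15, 14, 10), (22, 15, 20, 2), (22, 15, 4, 20), (22, 15, 9, 34), (22, 22, 14, 10), (22, 22, 20, 2), (22, 22, 4, 20), (22, 22, 9, 34), (22, 30, 14, 10), (22, 30, 20, 2), (22, 30, 4, 20), (22, 30, 9, 34), (22, 37, 14, 10), (22, 37, 20, 2), (22, 37, 4, 20), (22, 37, 9, 34), (22, 39, 14, 10), (22, 39, 20, 2), (22, 39, 4, 20), (22, 39, 9, 34), (6, 22, 22, 32)}
(U ⨝ T) ⋈ P (natural join on A): {(22, 1, 14, 10, 14), (22, 1, 14, 10, 31), (22, 1, 20, 2, 2), (22, 1, 20, 2, 31), (22, 1, 20, 2, 40), (22, 1, 9, 34, 10), (22, 15, 14, 10, 14), (22, 15, 14, 10, 31), (22, 15, 20, 2, 2), (22, 15, 20, 2, 31), (22, 15, 20, 2, 40), (22, 15, 9, 34, 10), (22, 22, 14, 10, 14), (22, 22, 14, 10, 31), (22, 22, 20, 2, 2), (22, 22, 20, 2, 31), (22, 22, 20, 2, 40), (22, 22, 9, 34, 10), (22, 30, 14, 10, 14), (22, 30, 14, 10, 31), (22, 30, 20, 2, 2), (22, 30, 20, 2, 31), (22, 30, 20, 2, 40), (22, 30, 9, 34, 10), (22, 37, 14, 10, 14), (22, 37, 14, 10, 31), (22, 37, 20, 2, 2), (22, 37, 20, 2, 31), (22, 37, 20, 2, 40), (22, 37, 9, 34, 10), (22, 39, 14, 10, 14), (22, 39, 14, 10, 31), (22, 39, 20, 2, 2), (22, 39, 20, 2, 31), (22, 39, 20, 2, 40), (22, 39, 9, 34, 10)}
π[B, F, D]: project onto (B, F, D) (30 duplicate(s) eliminated) → {(22, 10, 34), (22, 14, 10), (22, 2, 2), (22, 31, 10), (22, 31, 2), (22, 40, 2)}

{(22, 10, 34), (22, 14, 10), (22, 2, 2), (22, 31, 10), (22, 31, 2), (22, 40, 2)}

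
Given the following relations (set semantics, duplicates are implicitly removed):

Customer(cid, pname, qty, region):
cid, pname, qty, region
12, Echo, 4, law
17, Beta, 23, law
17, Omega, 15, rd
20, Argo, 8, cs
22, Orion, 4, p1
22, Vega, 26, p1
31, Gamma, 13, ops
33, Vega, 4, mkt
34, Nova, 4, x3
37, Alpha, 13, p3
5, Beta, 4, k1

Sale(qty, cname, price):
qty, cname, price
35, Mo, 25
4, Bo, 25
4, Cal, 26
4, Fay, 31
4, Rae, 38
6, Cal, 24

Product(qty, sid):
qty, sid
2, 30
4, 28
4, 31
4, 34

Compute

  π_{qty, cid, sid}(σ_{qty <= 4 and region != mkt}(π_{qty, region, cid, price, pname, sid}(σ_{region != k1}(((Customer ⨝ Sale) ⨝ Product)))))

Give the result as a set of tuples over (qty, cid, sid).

{(4, 12, 28), (4, 12, 31), (4, 12, 34), (4, 22, 28), (4, 22, 31), (4, 22, 34), (4, 34, 28), (4, 34, 31), (4, 34, 34)}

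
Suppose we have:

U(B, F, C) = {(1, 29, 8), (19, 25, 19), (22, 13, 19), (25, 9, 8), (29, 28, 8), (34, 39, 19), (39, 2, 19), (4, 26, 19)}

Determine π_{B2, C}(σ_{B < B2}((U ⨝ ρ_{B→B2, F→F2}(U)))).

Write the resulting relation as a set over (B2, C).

{(19, 19), (22, 19), (25, 8), (29, 8), (34, 19), (39, 19)}

ρ[B→B2, F→F2]: schema becomes (B2, F2, C); tuples unchanged.
U ⋈ ρ_{B→B2, F→F2}(U) (natural join on C): {(1, 29, 8, 1, 29), (1, 29, 8, 25, 9), (1, 29, 8, 29, 28), (19, 25, 19, 19, 25), (19, 25, 19, 22, 13), (19, 25, 19, 34, 39), (19, 25, 19, 39, 2), (19, 25, 19, 4, 26), (22, 13, 19, 19, 25), (22, 13, 19, 22, 13), (22, 13, 19, 34, 39), (22, 13, 19, 39, 2), (22, 13, 19, 4, 26), (25, 9, 8, 1, 29), (25, 9, 8, 25, 9), (25, 9, 8, 29, 28), (29, 28, 8, 1, 29), (29, 28, 8, 25, 9), (29, 28, 8, 29, 28), (34, 39, 19, 19, 25), (34, 39, 19, 22, 13), (34, 39, 19, 34, 39), (34, 39, 19, 39, 2), (34, 39, 19, 4, 26), (39, 2, 19, 19, 25), (39, 2, 19, 22, 13), (39, 2, 19, 34, 39), (39, 2, 19, 39, 2), (39, 2, 19, 4, 26), (4, 26, 19, 19, 25), (4, 26, 19, 22, 13), (4, 26, 19, 34, 39), (4, 26, 19, 39, 2), (4, 26, 19, 4, 26)}
Filtering on B < B2 leaves {(1, 29, 8, 25, 9), (1, 29, 8, 29, 28), (19, 25, 19, 22, 13), (19, 25, 19, 34, 39), (19, 25, 19, 39, 2), (22, 13, 19, 34, 39), (22, 13, 19, 39, 2), (25, 9, 8, 29, 28), (34, 39, 19, 39, 2), (4, 26, 19, 19, 25), (4, 26, 19, 22, 13), (4, 26, 19, 34, 39), (4, 26, 19, 39, 2)}.
Keep only column(s) B2, C (7 duplicate(s) eliminated): {(19, 19), (22, 19), (25, 8), (29, 8), (34, 19), (39, 19)}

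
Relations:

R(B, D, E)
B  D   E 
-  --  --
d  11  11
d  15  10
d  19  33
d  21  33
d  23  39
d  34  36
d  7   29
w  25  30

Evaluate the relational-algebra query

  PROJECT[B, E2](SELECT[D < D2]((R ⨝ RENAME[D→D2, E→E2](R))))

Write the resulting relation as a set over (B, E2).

ρ[D→D2, E→E2]: schema becomes (B, D2, E2); tuples unchanged.
Natural join on B: {(d, 11, 11, 11, 11), (d, 11, 11, 15, 10), (d, 11, 11, 19, 33), (d, 11, 11, 21, 33), (d, 11, 11, 23, 39), (d, 11, 11, 34, 36), (d, 11, 11, 7, 29), (d, 15, 10, 11, 11), (d, 15, 10, 15, 10), (d, 15, 10, 19, 33), (d, 15, 10, 21, 33), (d, 15, 10, 23, 39), (d, 15, 10, 34, 36), (d, 15, 10, 7, 29), (d, 19, 33, 11, 11), (d, 19, 33, 15, 10), (d, 19, 33, 19, 33), (d, 19, 33, 21, 33), (d, 19, 33, 23, 39), (d, 19, 33, 34, 36), (d, 19, 33, 7, 29), (d, 21, 33, 11, 11), (d, 21, 33, 15, 10), (d, 21, 33, 19, 33), (d, 21, 33, 21, 33), (d, 21, 33, 23, 39), (d, 21, 33, 34, 36), (d, 21, 33, 7, 29), (d, 23, 39, 11, 11), (d, 23, 39, 15, 10), (d, 23, 39, 19, 33), (d, 23, 39, 21, 33), (d, 23, 39, 23, 39), (d, 23, 39, 34, 36), (d, 23, 39, 7, 29), (d, 34, 36, 11, 11), (d, 34, 36, 15, 10), (d, 34, 36, 19, 33), (d, 34, 36, 21, 33), (d, 34, 36, 23, 39), (d, 34, 36, 34, 36), (d, 34, 36, 7, 29), (d, 7, 29, 11, 11), (d, 7, 29, 15, 10), (d, 7, 29, 19, 33), (d, 7, 29, 21, 33), (d, 7, 29, 23, 39), (d, 7, 29, 34, 36), (d, 7, 29, 7, 29), (w, 25, 30, 25, 30)}
Selection D < D2: {(d, 11, 11, 15, 10), (d, 11, 11, 19, 33), (d, 11, 11, 21, 33), (d, 11, 11, 23, 39), (d, 11, 11, 34, 36), (d, 15, 10, 19, 33), (d, 15, 10, 21, 33), (d, 15, 10, 23, 39), (d, 15, 10, 34, 36), (d, 19, 33, 21, 33), (d, 19, 33, 23, 39), (d, 19, 33, 34, 36), (d, 21, 33, 23, 39), (d, 21, 33, 34, 36), (d, 23, 39, 34, 36), (d, 7, 29, 11, 11), (d, 7, 29, 15, 10), (d, 7, 29, 19, 33), (d, 7, 29, 21, 33), (d, 7, 29, 23, 39), (d, 7, 29, 34, 36)}
Projecting to B, E2 (16 duplicate(s) eliminated): {(d, 10), (d, 11), (d, 33), (d, 36), (d, 39)}

{(d, 10), (d, 11), (d, 33), (d, 36), (d, 39)}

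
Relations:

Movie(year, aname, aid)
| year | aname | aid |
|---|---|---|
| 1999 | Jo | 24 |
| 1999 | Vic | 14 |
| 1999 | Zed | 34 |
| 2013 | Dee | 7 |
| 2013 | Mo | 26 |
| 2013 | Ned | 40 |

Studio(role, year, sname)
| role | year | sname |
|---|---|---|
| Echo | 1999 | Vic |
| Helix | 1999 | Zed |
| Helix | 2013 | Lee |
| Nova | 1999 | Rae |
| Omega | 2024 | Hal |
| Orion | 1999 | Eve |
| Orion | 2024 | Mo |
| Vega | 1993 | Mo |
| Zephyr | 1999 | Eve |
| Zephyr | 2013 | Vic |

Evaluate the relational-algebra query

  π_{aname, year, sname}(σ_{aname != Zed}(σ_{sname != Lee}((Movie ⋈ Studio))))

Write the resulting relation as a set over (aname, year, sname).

{(Dee, 2013, Vic), (Jo, 1999, Eve), (Jo, 1999, Rae), (Jo, 1999, Vic), (Jo, 1999, Zed), (Mo, 2013, Vic), (Ned, 2013, Vic), (Vic, 1999, Eve), (Vic, 1999, Rae), (Vic, 1999, Vic), (Vic, 1999, Zed)}

Joining Movie and Studio on year yields {(1999, Jo, 24, Echo, Vic), (1999, Jo, 24, Helix, Zed), (1999, Jo, 24, Nova, Rae), (1999, Jo, 24, Orion, Eve), (1999, Jo, 24, Zephyr, Eve), (1999, Vic, 14, Echo, Vic), (1999, Vic, 14, Helix, Zed), (1999, Vic, 14, Nova, Rae), (1999, Vic, 14, Orion, Eve), (1999, Vic, 14, Zephyr, Eve), (1999, Zed, 34, Echo, Vic), (1999, Zed, 34, Helix, Zed), (1999, Zed, 34, Nova, Rae), (1999, Zed, 34, Orion, Eve), (1999, Zed, 34, Zephyr, Eve), (2013, Dee, 7, Helix, Lee), (2013, Dee, 7, Zephyr, Vic), (2013, Mo, 26, Helix, Lee), (2013, Mo, 26, Zephyr, Vic), (2013, Ned, 40, Helix, Lee), (2013, Ned, 40, Zephyr, Vic)}.
Apply σ_{sname != Lee}; surviving tuples: {(1999, Jo, 24, Echo, Vic), (1999, Jo, 24, Helix, Zed), (1999, Jo, 24, Nova, Rae), (1999, Jo, 24, Orion, Eve), (1999, Jo, 24, Zephyr, Eve), (1999, Vic, 14, Echo, Vic), (1999, Vic, 14, Helix, Zed), (1999, Vic, 14, Nova, Rae), (1999, Vic, 14, Orion, Eve), (1999, Vic, 14, Zephyr, Eve), (1999, Zed, 34, Echo, Vic), (1999, Zed, 34, Helix, Zed), (1999, Zed, 34, Nova, Rae), (1999, Zed, 34, Orion, Eve), (1999, Zed, 34, Zephyr, Eve), (2013, Dee, 7, Zephyr, Vic), (2013, Mo, 26, Zephyr, Vic), (2013, Ned, 40, Zephyr, Vic)}
Apply σ_{aname != Zed}; surviving tuples: {(1999, Jo, 24, Echo, Vic), (1999, Jo, 24, Helix, Zed), (1999, Jo, 24, Nova, Rae), (1999, Jo, 24, Orion, Eve), (1999, Jo, 24, Zephyr, Eve), (1999, Vic, 14, Echo, Vic), (1999, Vic, 14, Helix, Zed), (1999, Vic, 14, Nova, Rae), (1999, Vic, 14, Orion, Eve), (1999, Vic, 14, Zephyr, Eve), (2013, Dee, 7, Zephyr, Vic), (2013, Mo, 26, Zephyr, Vic), (2013, Ned, 40, Zephyr, Vic)}
π_{aname, year, sname} gives {(Dee, 2013, Vic), (Jo, 1999, Eve), (Jo, 1999, Rae), (Jo, 1999, Vic), (Jo, 1999, Zed), (Mo, 2013, Vic), (Ned, 2013, Vic), (Vic, 1999, Eve), (Vic, 1999, Rae), (Vic, 1999, Vic), (Vic, 1999, Zed)} (2 duplicate(s) eliminated).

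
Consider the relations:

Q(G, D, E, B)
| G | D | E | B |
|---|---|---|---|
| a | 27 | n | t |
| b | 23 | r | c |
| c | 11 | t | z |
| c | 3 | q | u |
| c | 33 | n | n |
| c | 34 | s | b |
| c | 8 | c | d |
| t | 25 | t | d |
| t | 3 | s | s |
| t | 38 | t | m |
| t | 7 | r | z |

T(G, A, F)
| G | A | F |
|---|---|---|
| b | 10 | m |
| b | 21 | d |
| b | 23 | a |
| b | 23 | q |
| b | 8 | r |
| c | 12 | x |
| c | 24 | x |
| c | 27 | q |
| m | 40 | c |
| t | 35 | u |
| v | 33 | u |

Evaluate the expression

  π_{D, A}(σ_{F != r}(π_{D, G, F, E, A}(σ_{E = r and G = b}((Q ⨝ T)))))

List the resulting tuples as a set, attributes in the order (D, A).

{(23, 10), (23, 21), (23, 23)}

Q ⋈ T (natural join on G): {(b, 23, r, c, 10, m), (b, 23, r, c, 21, d), (b, 23, r, c, 23, a), (b, 23, r, c, 23, q), (b, 23, r, c, 8, r), (c, 11, t, z, 12, x), (c, 11, t, z, 24, x), (c, 11, t, z, 27, q), (c, 3, q, u, 12, x), (c, 3, q, u, 24, x), (c, 3, q, u, 27, q), (c, 33, n, n, 12, x), (c, 33, n, n, 24, x), (c, 33, n, n, 27, q), (c, 34, s, b, 12, x), (c, 34, s, b, 24, x), (c, 34, s, b, 27, q), (c, 8, c, d, 12, x), (c, 8, c, d, 24, x), (c, 8, c, d, 27, q), (t, 25, t, d, 35, u), (t, 3, s, s, 35, u), (t, 38, t, m, 35, u), (t, 7, r, z, 35, u)}
Selection E = r and G = b: {(b, 23, r, c, 10, m), (b, 23, r, c, 21, d), (b, 23, r, c, 23, a), (b, 23, r, c, 23, q), (b, 23, r, c, 8, r)}
Projecting to D, G, F, E, A: {(23, b, a, r, 23), (23, b, d, r, 21), (23, b, m, r, 10), (23, b, q, r, 23), (23, b, r, r, 8)}
Selection F != r: {(23, b, a, r, 23), (23, b, d, r, 21), (23, b, m, r, 10), (23, b, q, r, 23)}
Projecting to D, A (1 duplicate(s) eliminated): {(23, 10), (23, 21), (23, 23)}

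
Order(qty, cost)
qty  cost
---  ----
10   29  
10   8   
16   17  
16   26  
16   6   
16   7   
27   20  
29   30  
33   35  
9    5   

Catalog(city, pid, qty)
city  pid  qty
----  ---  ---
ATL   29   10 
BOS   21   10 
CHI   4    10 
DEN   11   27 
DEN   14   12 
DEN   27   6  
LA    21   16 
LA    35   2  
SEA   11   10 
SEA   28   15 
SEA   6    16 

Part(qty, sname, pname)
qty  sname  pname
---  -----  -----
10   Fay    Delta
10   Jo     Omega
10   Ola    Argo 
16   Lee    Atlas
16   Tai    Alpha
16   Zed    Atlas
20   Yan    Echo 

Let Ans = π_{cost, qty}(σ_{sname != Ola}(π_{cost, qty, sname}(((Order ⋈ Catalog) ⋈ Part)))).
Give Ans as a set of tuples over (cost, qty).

{(17, 16), (26, 16), (29, 10), (6, 16), (7, 16), (8, 10)}

Order ⋈ Catalog (natural join on qty): {(10, 29, ATL, 29), (10, 29, BOS, 21), (10, 29, CHI, 4), (10, 29, SEA, 11), (10, 8, ATL, 29), (10, 8, BOS, 21), (10, 8, CHI, 4), (10, 8, SEA, 11), (16, 17, LA, 21), (16, 17, SEA, 6), (16, 26, LA, 21), (16, 26, SEA, 6), (16, 6, LA, 21), (16, 6, SEA, 6), (16, 7, LA, 21), (16, 7, SEA, 6), (27, 20, DEN, 11)}
(Order ⋈ Catalog) ⋈ Part (natural join on qty): {(10, 29, ATL, 29, Fay, Delta), (10, 29, ATL, 29, Jo, Omega), (10, 29, ATL, 29, Ola, Argo), (10, 29, BOS, 21, Fay, Delta), (10, 29, BOS, 21, Jo, Omega), (10, 29, BOS, 21, Ola, Argo), (10, 29, CHI, 4, Fay, Delta), (10, 29, CHI, 4, Jo, Omega), (10, 29, CHI, 4, Ola, Argo), (10, 29, SEA, 11, Fay, Delta), (10, 29, SEA, 11, Jo, Omega), (10, 29, SEA, 11, Ola, Argo), (10, 8, ATL, 29, Fay, Delta), (10, 8, ATL, 29, Jo, Omega), (10, 8, ATL, 29, Ola, Argo), (10, 8, BOS, 21, Fay, Delta), (10, 8, BOS, 21, Jo, Omega), (10, 8, BOS, 21, Ola, Argo), (10, 8, CHI, 4, Fay, Delta), (10, 8, CHI, 4, Jo, Omega), (10, 8, CHI, 4, Ola, Argo), (10, 8, SEA, 11, Fay, Delta), (10, 8, SEA, 11, Jo, Omega), (10, 8, SEA, 11, Ola, Argo), (16, 17, LA, 21, Lee, Atlas), (16, 17, LA, 21, Tai, Alpha), (16, 17, LA, 21, Zed, Atlas), (16, 17, SEA, 6, Lee, Atlas), (16, 17, SEA, 6, Tai, Alpha), (16, 17, SEA, 6, Zed, Atlas), (16, 26, LA, 21, Lee, Atlas), (16, 26, LA, 21, Tai, Alpha), (16, 26, LA, 21, Zed, Atlas), (16, 26, SEA, 6, Lee, Atlas), (16, 26, SEA, 6, Tai, Alpha), (16, 26, SEA, 6, Zed, Atlas), (16, 6, LA, 21, Lee, Atlas), (16, 6, LA, 21, Tai, Alpha), (16, 6, LA, 21, Zed, Atlas), (16, 6, SEA, 6, Lee, Atlas), (16, 6, SEA, 6, Tai, Alpha), (16, 6, SEA, 6, Zed, Atlas), (16, 7, LA, 21, Lee, Atlas), (16, 7, LA, 21, Tai, Alpha), (16, 7, LA, 21, Zed, Atlas), (16, 7, SEA, 6, Lee, Atlas), (16, 7, SEA, 6, Tai, Alpha), (16, 7, SEA, 6, Zed, Atlas)}
Projecting to cost, qty, sname (30 duplicate(s) eliminated): {(17, 16, Lee), (17, 16, Tai), (17, 16, Zed), (26, 16, Lee), (26, 16, Tai), (26, 16, Zed), (29, 10, Fay), (29, 10, Jo), (29, 10, Ola), (6, 16, Lee), (6, 16, Tai), (6, 16, Zed), (7, 16, Lee), (7, 16, Tai), (7, 16, Zed), (8, 10, Fay), (8, 10, Jo), (8, 10, Ola)}
σ[sname != Ola]: keep tuples satisfying sname != Ola → {(17, 16, Lee), (17, 16, Tai), (17, 16, Zed), (26, 16, Lee), (26, 16, Tai), (26, 16, Zed), (29, 10, Fay), (29, 10, Jo), (6, 16, Lee), (6, 16, Tai), (6, 16, Zed), (7, 16, Lee), (7, 16, Tai), (7, 16, Zed), (8, 10, Fay), (8, 10, Jo)}
Projecting to cost, qty (10 duplicate(s) eliminated): {(17, 16), (26, 16), (29, 10), (6, 16), (7, 16), (8, 10)}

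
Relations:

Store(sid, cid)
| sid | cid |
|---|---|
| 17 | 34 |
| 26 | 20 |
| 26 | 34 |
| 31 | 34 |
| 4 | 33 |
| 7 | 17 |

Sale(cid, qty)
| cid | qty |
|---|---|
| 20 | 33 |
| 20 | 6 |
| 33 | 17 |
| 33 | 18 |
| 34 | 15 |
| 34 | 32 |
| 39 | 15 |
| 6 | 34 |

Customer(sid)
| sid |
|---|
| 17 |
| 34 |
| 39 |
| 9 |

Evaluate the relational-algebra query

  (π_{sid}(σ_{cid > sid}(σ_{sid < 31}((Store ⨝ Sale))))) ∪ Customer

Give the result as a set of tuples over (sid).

{17, 26, 34, 39, 4, 9}

Natural join on cid: {(17, 34, 15), (17, 34, 32), (26, 20, 33), (26, 20, 6), (26, 34, 15), (26, 34, 32), (31, 34, 15), (31, 34, 32), (4, 33, 17), (4, 33, 18)}
Selection sid < 31: {(17, 34, 15), (17, 34, 32), (26, 20, 33), (26, 20, 6), (26, 34, 15), (26, 34, 32), (4, 33, 17), (4, 33, 18)}
Selection cid > sid: {(17, 34, 15), (17, 34, 32), (26, 34, 15), (26, 34, 32), (4, 33, 17), (4, 33, 18)}
Projecting to sid (3 duplicate(s) eliminated): {17, 26, 4}
Taking the union: {17, 26, 34, 39, 4, 9}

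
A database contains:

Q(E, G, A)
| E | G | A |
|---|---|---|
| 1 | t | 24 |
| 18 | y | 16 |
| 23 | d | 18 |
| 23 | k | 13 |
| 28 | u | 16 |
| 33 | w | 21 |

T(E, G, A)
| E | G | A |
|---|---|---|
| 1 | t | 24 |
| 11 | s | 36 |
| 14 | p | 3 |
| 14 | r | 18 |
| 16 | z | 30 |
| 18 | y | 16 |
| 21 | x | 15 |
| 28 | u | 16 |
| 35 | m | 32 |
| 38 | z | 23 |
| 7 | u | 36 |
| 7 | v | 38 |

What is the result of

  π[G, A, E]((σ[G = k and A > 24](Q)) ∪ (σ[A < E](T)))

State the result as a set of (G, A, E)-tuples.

{(m, 32, 35), (p, 3, 14), (u, 16, 28), (x, 15, 21), (y, 16, 18), (z, 23, 38)}

Selection G = k and A > 24: {}
Selection A < E: {(14, p, 3), (18, y, 16), (21, x, 15), (28, u, 16), (35, m, 32), (38, z, 23)}
Union: {} with {(14, p, 3), (18, y, 16), (21, x, 15), (28, u, 16), (35, m, 32), (38, z, 23)} → {(14, p, 3), (18, y, 16), (21, x, 15), (28, u, 16), (35, m, 32), (38, z, 23)}
Keep only column(s) G, A, E: {(m, 32, 35), (p, 3, 14), (u, 16, 28), (x, 15, 21), (y, 16, 18), (z, 23, 38)}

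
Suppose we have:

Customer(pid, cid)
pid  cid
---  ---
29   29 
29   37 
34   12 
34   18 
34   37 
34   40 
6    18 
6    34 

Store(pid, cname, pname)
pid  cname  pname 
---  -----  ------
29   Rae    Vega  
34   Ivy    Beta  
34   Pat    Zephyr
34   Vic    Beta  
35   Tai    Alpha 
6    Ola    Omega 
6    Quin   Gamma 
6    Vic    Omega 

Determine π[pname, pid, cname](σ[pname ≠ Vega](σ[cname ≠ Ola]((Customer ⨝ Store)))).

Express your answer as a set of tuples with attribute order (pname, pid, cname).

{(Beta, 34, Ivy), (Beta, 34, Vic), (Gamma, 6, Quin), (Omega, 6, Vic), (Zephyr, 34, Pat)}

Customer ⋈ Store (natural join on pid): {(29, 29, Rae, Vega), (29, 37, Rae, Vega), (34, 12, Ivy, Beta), (34, 12, Pat, Zephyr), (34, 12, Vic, Beta), (34, 18, Ivy, Beta), (34, 18, Pat, Zephyr), (34, 18, Vic, Beta), (34, 37, Ivy, Beta), (34, 37, Pat, Zephyr), (34, 37, Vic, Beta), (34, 40, Ivy, Beta), (34, 40, Pat, Zephyr), (34, 40, Vic, Beta), (6, 18, Ola, Omega), (6, 18, Quin, Gamma), (6, 18, Vic, Omega), (6, 34, Ola, Omega), (6, 34, Quin, Gamma), (6, 34, Vic, Omega)}
σ[cname ≠ Ola]: keep tuples satisfying cname ≠ Ola → {(29, 29, Rae, Vega), (29, 37, Rae, Vega), (34, 12, Ivy, Beta), (34, 12, Pat, Zephyr), (34, 12, Vic, Beta), (34, 18, Ivy, Beta), (34, 18, Pat, Zephyr), (34, 18, Vic, Beta), (34, 37, Ivy, Beta), (34, 37, Pat, Zephyr), (34, 37, Vic, Beta), (34, 40, Ivy, Beta), (34, 40, Pat, Zephyr), (34, 40, Vic, Beta), (6, 18, Quin, Gamma), (6, 18, Vic, Omega), (6, 34, Quin, Gamma), (6, 34, Vic, Omega)}
σ[pname ≠ Vega]: keep tuples satisfying pname ≠ Vega → {(34, 12, Ivy, Beta), (34, 12, Pat, Zephyr), (34, 12, Vic, Beta), (34, 18, Ivy, Beta), (34, 18, Pat, Zephyr), (34, 18, Vic, Beta), (34, 37, Ivy, Beta), (34, 37, Pat, Zephyr), (34, 37, Vic, Beta), (34, 40, Ivy, Beta), (34, 40, Pat, Zephyr), (34, 40, Vic, Beta), (6, 18, Quin, Gamma), (6, 18, Vic, Omega), (6, 34, Quin, Gamma), (6, 34, Vic, Omega)}
π[pname, pid, cname]: project onto (pname, pid, cname) (11 duplicate(s) eliminated) → {(Beta, 34, Ivy), (Beta, 34, Vic), (Gamma, 6, Quin), (Omega, 6, Vic), (Zephyr, 34, Pat)}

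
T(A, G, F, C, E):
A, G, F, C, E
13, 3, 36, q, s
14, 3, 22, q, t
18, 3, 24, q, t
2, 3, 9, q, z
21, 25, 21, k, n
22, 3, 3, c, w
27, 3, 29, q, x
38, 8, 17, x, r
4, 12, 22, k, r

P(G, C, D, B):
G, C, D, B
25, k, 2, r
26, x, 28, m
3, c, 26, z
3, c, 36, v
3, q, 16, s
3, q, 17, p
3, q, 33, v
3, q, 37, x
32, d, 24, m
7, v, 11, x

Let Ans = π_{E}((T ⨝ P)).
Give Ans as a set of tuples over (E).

{n, s, t, w, x, z}

T ⋈ P (natural join on G, C): {(13, 3, 36, q, s, 16, s), (13, 3, 36, q, s, 17, p), (13, 3, 36, q, s, 33, v), (13, 3, 36, q, s, 37, x), (14, 3, 22, q, t, 16, s), (14, 3, 22, q, t, 17, p), (14, 3, 22, q, t, 33, v), (14, 3, 22, q, t, 37, x), (18, 3, 24, q, t, 16, s), (18, 3, 24, q, t, 17, p), (18, 3, 24, q, t, 33, v), (18, 3, 24, q, t, 37, x), (2, 3, 9, q, z, 16, s), (2, 3, 9, q, z, 17, p), (2, 3, 9, q, z, 33, v), (2, 3, 9, q, z, 37, x), (21, 25, 21, k, n, 2, r), (22, 3, 3, c, w, 26, z), (22, 3, 3, c, w, 36, v), (27, 3, 29, q, x, 16, s), (27, 3, 29, q, x, 17, p), (27, 3, 29, q, x, 33, v), (27, 3, 29, q, x, 37, x)}
Keep only column(s) E (17 duplicate(s) eliminated): {n, s, t, w, x, z}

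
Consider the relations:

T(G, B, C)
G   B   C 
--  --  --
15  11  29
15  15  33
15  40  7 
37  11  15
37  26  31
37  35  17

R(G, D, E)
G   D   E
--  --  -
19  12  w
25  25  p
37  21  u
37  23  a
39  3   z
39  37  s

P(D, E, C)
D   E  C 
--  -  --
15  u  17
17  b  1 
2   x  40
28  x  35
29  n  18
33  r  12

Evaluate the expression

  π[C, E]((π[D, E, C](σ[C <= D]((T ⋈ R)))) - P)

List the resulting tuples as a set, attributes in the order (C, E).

{(15, a), (15, u), (17, a), (17, u)}

Joining T and R on G yields {(37, 11, 15, 21, u), (37, 11, 15, 23, a), (37, 26, 31, 21, u), (37, 26, 31, 23, a), (37, 35, 17, 21, u), (37, 35, 17, 23, a)}.
σ[C <= D]: keep tuples satisfying C <= D → {(37, 11, 15, 21, u), (37, 11, 15, 23, a), (37, 35, 17, 21, u), (37, 35, 17, 23, a)}
π_{D, E, C} gives {(21, u, 15), (21, u, 17), (23, a, 15), (23, a, 17)}.
Set difference of the two operands is {(21, u, 15), (21, u, 17), (23, a, 15), (23, a, 17)}.
π_{C, E} gives {(15, a), (15, u), (17, a), (17, u)}.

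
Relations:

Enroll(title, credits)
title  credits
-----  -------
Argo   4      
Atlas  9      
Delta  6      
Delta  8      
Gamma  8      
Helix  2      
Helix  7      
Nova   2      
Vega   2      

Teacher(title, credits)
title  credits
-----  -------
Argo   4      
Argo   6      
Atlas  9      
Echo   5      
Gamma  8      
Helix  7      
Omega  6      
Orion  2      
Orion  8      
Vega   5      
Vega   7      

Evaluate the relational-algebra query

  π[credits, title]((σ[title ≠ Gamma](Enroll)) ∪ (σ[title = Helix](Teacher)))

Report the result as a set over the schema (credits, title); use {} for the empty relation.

Filtering on title ≠ Gamma leaves {(Argo, 4), (Atlas, 9), (Delta, 6), (Delta, 8), (Helix, 2), (Helix, 7), (Nova, 2), (Vega, 2)}.
Filtering on title = Helix leaves {(Helix, 7)}.
Taking the union: {(Argo, 4), (Atlas, 9), (Delta, 6), (Delta, 8), (Helix, 2), (Helix, 7), (Nova, 2), (Vega, 2)}
π[credits, title]: project onto (credits, title) → {(2, Helix), (2, Nova), (2, Vega), (4, Argo), (6, Delta), (7, Helix), (8, Delta), (9, Atlas)}

{(2, Helix), (2, Nova), (2, Vega), (4, Argo), (6, Delta), (7, Helix), (8, Delta), (9, Atlas)}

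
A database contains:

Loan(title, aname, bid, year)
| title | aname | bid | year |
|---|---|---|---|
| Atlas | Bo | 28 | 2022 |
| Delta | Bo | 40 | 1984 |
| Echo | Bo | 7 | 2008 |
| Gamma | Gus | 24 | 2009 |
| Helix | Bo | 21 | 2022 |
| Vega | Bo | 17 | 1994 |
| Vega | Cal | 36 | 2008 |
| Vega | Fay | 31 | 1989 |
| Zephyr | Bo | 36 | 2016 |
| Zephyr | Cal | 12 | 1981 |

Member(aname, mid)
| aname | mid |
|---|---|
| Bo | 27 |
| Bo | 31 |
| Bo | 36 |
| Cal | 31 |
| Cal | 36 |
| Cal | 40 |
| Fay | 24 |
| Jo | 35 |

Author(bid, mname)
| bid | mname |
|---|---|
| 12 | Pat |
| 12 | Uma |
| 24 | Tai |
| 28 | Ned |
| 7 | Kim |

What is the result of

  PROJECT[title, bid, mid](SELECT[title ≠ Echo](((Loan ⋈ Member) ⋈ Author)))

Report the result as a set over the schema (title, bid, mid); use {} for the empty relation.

{(Atlas, 28, 27), (Atlas, 28, 31), (Atlas, 28, 36), (Zephyr, 12, 31), (Zephyr, 12, 36), (Zephyr, 12, 40)}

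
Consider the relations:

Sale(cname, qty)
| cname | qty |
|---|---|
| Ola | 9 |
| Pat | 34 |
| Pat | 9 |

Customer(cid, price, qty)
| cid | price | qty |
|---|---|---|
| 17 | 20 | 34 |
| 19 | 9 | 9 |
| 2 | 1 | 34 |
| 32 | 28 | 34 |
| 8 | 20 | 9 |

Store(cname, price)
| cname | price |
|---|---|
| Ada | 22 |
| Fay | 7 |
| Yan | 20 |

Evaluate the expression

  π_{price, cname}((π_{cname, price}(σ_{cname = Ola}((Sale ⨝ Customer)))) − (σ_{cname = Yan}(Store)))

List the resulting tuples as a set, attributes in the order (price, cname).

Sale ⋈ Customer (natural join on qty): {(Ola, 9, 19, 9), (Ola, 9, 8, 20), (Pat, 34, 17, 20), (Pat, 34, 2, 1), (Pat, 34, 32, 28), (Pat, 9, 19, 9), (Pat, 9, 8, 20)}
Apply σ_{cname = Ola}; surviving tuples: {(Ola, 9, 19, 9), (Ola, 9, 8, 20)}
Keep only column(s) cname, price: {(Ola, 20), (Ola, 9)}
Apply σ_{cname = Yan}; surviving tuples: {(Yan, 20)}
Difference: {(Ola, 20), (Ola, 9)} with {(Yan, 20)} → {(Ola, 20), (Ola, 9)}
Keep only column(s) price, cname: {(20, Ola), (9, Ola)}

{(20, Ola), (9, Ola)}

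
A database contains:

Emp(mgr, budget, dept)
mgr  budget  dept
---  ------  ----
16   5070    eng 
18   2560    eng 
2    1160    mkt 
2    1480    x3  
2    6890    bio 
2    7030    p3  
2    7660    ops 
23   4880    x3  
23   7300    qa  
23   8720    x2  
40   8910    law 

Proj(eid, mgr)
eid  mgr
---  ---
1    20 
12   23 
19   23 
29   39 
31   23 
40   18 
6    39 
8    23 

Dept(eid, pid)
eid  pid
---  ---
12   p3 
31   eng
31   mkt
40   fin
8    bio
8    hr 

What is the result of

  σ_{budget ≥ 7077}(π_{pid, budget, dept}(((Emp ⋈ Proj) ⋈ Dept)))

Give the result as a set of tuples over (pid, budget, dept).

{(bio, 7300, qa), (bio, 8720, x2), (eng, 7300, qa), (eng, 8720, x2), (hr, 7300, qa), (hr, 8720, x2), (mkt, 7300, qa), (mkt, 8720, x2), (p3, 7300, qa), (p3, 8720, x2)}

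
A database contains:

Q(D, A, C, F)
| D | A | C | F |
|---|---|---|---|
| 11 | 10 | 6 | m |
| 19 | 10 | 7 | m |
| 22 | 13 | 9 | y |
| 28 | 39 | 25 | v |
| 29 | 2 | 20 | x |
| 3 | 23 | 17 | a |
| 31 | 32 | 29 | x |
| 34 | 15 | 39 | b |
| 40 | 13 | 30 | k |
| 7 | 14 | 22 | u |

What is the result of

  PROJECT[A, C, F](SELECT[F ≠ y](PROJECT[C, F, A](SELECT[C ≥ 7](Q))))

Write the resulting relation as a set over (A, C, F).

Selection C ≥ 7: {(19, 10, 7, m), (22, 13, 9, y), (28, 39, 25, v), (29, 2, 20, x), (3, 23, 17, a), (31, 32, 29, x), (34, 15, 39, b), (40, 13, 30, k), (7, 14, 22, u)}
Keep only column(s) C, F, A: {(17, a, 23), (20, x, 2), (22, u, 14), (25, v, 39), (29, x, 32), (30, k, 13), (39, b, 15), (7, m, 10), (9, y, 13)}
Selection F ≠ y: {(17, a, 23), (20, x, 2), (22, u, 14), (25, v, 39), (29, x, 32), (30, k, 13), (39, b, 15), (7, m, 10)}
Keep only column(s) A, C, F: {(10, 7, m), (13, 30, k), (14, 22, u), (15, 39, b), (2, 20, x), (23, 17, a), (32, 29, x), (39, 25, v)}

{(10, 7, m), (13, 30, k), (14, 22, u), (15, 39, b), (2, 20, x), (23, 17, a), (32, 29, x), (39, 25, v)}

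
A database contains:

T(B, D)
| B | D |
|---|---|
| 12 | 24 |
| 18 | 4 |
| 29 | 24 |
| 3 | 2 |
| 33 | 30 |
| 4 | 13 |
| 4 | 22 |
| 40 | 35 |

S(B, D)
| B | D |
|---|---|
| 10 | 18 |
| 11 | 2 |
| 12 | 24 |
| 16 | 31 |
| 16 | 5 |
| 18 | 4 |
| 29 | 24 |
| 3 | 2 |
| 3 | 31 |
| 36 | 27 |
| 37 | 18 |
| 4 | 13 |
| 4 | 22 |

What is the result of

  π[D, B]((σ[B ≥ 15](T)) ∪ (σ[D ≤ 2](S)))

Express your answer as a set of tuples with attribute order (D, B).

{(2, 11), (2, 3), (24, 29), (30, 33), (35, 40), (4, 18)}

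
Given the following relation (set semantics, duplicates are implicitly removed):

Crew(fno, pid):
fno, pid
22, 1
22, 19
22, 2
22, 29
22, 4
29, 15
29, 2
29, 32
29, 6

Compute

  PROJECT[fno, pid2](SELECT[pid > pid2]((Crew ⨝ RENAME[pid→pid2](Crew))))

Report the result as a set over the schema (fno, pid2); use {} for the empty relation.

{(22, 1), (22, 19), (22, 2), (22, 4), (29, 15), (29, 2), (29, 6)}

ρ[pid→pid2]: schema becomes (fno, pid2); tuples unchanged.
Joining Crew and RENAME[pid→pid2](Crew) on fno yields {(22, 1, 1), (22, 1, 19), (22, 1, 2), (22, 1, 29), (22, 1, 4), (22, 19, 1), (22, 19, 19), (22, 19, 2), (22, 19, 29), (22, 19, 4), (22, 2, 1), (22, 2, 19), (22, 2, 2), (22, 2, 29), (22, 2, 4), (22, 29, 1), (22, 29, 19), (22, 29, 2), (22, 29, 29), (22, 29, 4), (22, 4, 1), (22, 4, 19), (22, 4, 2), (22, 4, 29), (22, 4, 4), (29, 15, 15), (29, 15, 2), (29, 15, 32), (29, 15, 6), (29, 2, 15), (29, 2, 2), (29, 2, 32), (29, 2, 6), (29, 32, 15), (29, 32, 2), (29, 32, 32), (29, 32, 6), (29, 6, 15), (29, 6, 2), (29, 6, 32), (29, 6, 6)}.
σ[pid > pid2]: keep tuples satisfying pid > pid2 → {(22, 19, 1), (22, 19, 2), (22, 19, 4), (22, 2, 1), (22, 29, 1), (22, 29, 19), (22, 29, 2), (22, 29, 4), (22, 4, 1), (22, 4, 2), (29, 15, 2), (29, 15, 6), (29, 32, 15), (29, 32, 2), (29, 32, 6), (29, 6, 2)}
Projecting to fno, pid2 (9 duplicate(s) eliminated): {(22, 1), (22, 19), (22, 2), (22, 4), (29, 15), (29, 2), (29, 6)}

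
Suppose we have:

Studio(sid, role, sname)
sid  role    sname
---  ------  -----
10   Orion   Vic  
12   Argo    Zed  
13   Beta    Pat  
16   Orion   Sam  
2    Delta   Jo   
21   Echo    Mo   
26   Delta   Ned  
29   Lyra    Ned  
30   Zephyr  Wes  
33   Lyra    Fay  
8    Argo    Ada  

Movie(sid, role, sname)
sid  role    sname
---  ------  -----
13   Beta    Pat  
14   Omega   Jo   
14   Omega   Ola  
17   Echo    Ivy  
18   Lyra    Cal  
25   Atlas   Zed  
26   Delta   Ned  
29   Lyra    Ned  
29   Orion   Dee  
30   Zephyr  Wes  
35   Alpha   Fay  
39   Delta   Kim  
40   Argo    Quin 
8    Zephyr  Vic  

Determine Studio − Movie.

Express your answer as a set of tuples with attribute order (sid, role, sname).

{(10, Orion, Vic), (12, Argo, Zed), (16, Orion, Sam), (2, Delta, Jo), (21, Echo, Mo), (33, Lyra, Fay), (8, Argo, Ada)}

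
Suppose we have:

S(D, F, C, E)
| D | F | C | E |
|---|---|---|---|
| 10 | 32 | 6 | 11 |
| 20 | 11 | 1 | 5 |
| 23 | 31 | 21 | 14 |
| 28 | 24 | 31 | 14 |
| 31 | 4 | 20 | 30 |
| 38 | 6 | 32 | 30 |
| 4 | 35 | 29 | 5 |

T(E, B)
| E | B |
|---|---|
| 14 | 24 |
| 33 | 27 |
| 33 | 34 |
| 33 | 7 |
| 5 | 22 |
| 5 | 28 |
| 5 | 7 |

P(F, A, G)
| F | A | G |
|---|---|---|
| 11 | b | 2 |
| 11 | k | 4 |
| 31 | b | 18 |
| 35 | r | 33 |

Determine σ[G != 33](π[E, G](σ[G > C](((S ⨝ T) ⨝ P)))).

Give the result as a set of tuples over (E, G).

Natural join on E: {(20, 11, 1, 5, 22), (20, 11, 1, 5, 28), (20, 11, 1, 5, 7), (23, 31, 21, 14, 24), (28, 24, 31, 14, 24), (4, 35, 29, 5, 22), (4, 35, 29, 5, 28), (4, 35, 29, 5, 7)}
Natural join on F: {(20, 11, 1, 5, 22, b, 2), (20, 11, 1, 5, 22, k, 4), (20, 11, 1, 5, 28, b, 2), (20, 11, 1, 5, 28, k, 4), (20, 11, 1, 5, 7, b, 2), (20, 11, 1, 5, 7, k, 4), (23, 31, 21, 14, 24, b, 18), (4, 35, 29, 5, 22, r, 33), (4, 35, 29, 5, 28, r, 33), (4, 35, 29, 5, 7, r, 33)}
Apply σ_{G > C}; surviving tuples: {(20, 11, 1, 5, 22, b, 2), (20, 11, 1, 5, 22, k, 4), (20, 11, 1, 5, 28, b, 2), (20, 11, 1, 5, 28, k, 4), (20, 11, 1, 5, 7, b, 2), (20, 11, 1, 5, 7, k, 4), (4, 35, 29, 5, 22, r, 33), (4, 35, 29, 5, 28, r, 33), (4, 35, 29, 5, 7, r, 33)}
Projecting to E, G (6 duplicate(s) eliminated): {(5, 2), (5, 33), (5, 4)}
Apply σ_{G != 33}; surviving tuples: {(5, 2), (5, 4)}

{(5, 2), (5, 4)}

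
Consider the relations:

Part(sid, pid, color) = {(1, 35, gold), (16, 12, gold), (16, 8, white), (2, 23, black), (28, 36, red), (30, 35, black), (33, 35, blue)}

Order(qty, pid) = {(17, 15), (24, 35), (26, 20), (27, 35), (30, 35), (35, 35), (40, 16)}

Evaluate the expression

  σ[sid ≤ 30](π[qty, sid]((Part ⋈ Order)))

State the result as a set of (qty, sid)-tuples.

{(24, 1), (24, 30), (27, 1), (27, 30), (30, 1), (30, 30), (35, 1), (35, 30)}

Part ⋈ Order (natural join on pid): {(1, 35, gold, 24), (1, 35, gold, 27), (1, 35, gold, 30), (1, 35, gold, 35), (30, 35, black, 24), (30, 35, black, 27), (30, 35, black, 30), (30, 35, black, 35), (33, 35, blue, 24), (33, 35, blue, 27), (33, 35, blue, 30), (33, 35, blue, 35)}
Keep only column(s) qty, sid: {(24, 1), (24, 30), (24, 33), (27, 1), (27, 30), (27, 33), (30, 1), (30, 30), (30, 33), (35, 1), (35, 30), (35, 33)}
Filtering on sid ≤ 30 leaves {(24, 1), (24, 30), (27, 1), (27, 30), (30, 1), (30, 30), (35, 1), (35, 30)}.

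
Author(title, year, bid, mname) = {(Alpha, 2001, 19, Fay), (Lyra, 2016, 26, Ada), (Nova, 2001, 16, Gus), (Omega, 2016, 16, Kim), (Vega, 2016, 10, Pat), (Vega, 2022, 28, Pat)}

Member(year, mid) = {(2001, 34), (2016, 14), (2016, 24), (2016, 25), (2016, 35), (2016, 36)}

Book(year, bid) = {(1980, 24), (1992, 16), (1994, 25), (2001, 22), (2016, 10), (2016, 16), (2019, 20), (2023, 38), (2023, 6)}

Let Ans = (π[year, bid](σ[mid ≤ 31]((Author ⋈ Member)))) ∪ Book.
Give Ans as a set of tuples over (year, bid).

Author ⋈ Member (natural join on year): {(Alpha, 2001, 19, Fay, 34), (Lyra, 2016, 26, Ada, 14), (Lyra, 2016, 26, Ada, 24), (Lyra, 2016, 26, Ada, 25), (Lyra, 2016, 26, Ada, 35), (Lyra, 2016, 26, Ada, 36), (Nova, 2001, 16, Gus, 34), (Omega, 2016, 16, Kim, 14), (Omega, 2016, 16, Kim, 24), (Omega, 2016, 16, Kim, 25), (Omega, 2016, 16, Kim, 35), (Omega, 2016, 16, Kim, 36), (Vega, 2016, 10, Pat, 14), (Vega, 2016, 10, Pat, 24), (Vega, 2016, 10, Pat, 25), (Vega, 2016, 10, Pat, 35), (Vega, 2016, 10, Pat, 36)}
Apply σ_{mid ≤ 31}; surviving tuples: {(Lyra, 2016, 26, Ada, 14), (Lyra, 2016, 26, Ada, 24), (Lyra, 2016, 26, Ada, 25), (Omega, 2016, 16, Kim, 14), (Omega, 2016, 16, Kim, 24), (Omega, 2016, 16, Kim, 25), (Vega, 2016, 10, Pat, 14), (Vega, 2016, 10, Pat, 24), (Vega, 2016, 10, Pat, 25)}
π[year, bid]: project onto (year, bid) (6 duplicate(s) eliminated) → {(2016, 10), (2016, 16), (2016, 26)}
Set union of the two operands is {(1980, 24), (1992, 16), (1994, 25), (2001, 22), (2016, 10), (2016, 16), (2016, 26), (2019, 20), (2023, 38), (2023, 6)}.

{(1980, 24), (1992, 16), (1994, 25), (2001, 22), (2016, 10), (2016, 16), (2016, 26), (2019, 20), (2023, 38), (2023, 6)}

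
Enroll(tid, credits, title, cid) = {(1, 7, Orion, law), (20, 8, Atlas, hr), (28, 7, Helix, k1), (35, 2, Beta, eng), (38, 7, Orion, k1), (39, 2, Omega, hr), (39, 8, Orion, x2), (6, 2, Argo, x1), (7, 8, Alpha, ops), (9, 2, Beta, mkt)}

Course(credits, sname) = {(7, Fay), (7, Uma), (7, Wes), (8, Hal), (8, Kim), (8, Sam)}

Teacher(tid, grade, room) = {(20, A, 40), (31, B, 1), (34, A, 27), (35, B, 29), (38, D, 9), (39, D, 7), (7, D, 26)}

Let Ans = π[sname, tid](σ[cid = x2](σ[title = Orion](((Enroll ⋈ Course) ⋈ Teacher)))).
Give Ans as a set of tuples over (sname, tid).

{(Hal, 39), (Kim, 39), (Sam, 39)}

Joining Enroll and Course on credits yields {(1, 7, Orion, law, Fay), (1, 7, Orion, law, Uma), (1, 7, Orion, law, Wes), (20, 8, Atlas, hr, Hal), (20, 8, Atlas, hr, Kim), (20, 8, Atlas, hr, Sam), (28, 7, Helix, k1, Fay), (28, 7, Helix, k1, Uma), (28, 7, Helix, k1, Wes), (38, 7, Orion, k1, Fay), (38, 7, Orion, k1, Uma), (38, 7, Orion, k1, Wes), (39, 8, Orion, x2, Hal), (39, 8, Orion, x2, Kim), (39, 8, Orion, x2, Sam), (7, 8, Alpha, ops, Hal), (7, 8, Alpha, ops, Kim), (7, 8, Alpha, ops, Sam)}.
Joining (Enroll ⋈ Course) and Teacher on tid yields {(20, 8, Atlas, hr, Hal, A, 40), (20, 8, Atlas, hr, Kim, A, 40), (20, 8, Atlas, hr, Sam, A, 40), (38, 7, Orion, k1, Fay, D, 9), (38, 7, Orion, k1, Uma, D, 9), (38, 7, Orion, k1, Wes, D, 9), (39, 8, Orion, x2, Hal, D, 7), (39, 8, Orion, x2, Kim, D, 7), (39, 8, Orion, x2, Sam, D, 7), (7, 8, Alpha, ops, Hal, D, 26), (7, 8, Alpha, ops, Kim, D, 26), (7, 8, Alpha, ops, Sam, D, 26)}.
σ[title = Orion]: keep tuples satisfying title = Orion → {(38, 7, Orion, k1, Fay, D, 9), (38, 7, Orion, k1, Uma, D, 9), (38, 7, Orion, k1, Wes, D, 9), (39, 8, Orion, x2, Hal, D, 7), (39, 8, Orion, x2, Kim, D, 7), (39, 8, Orion, x2, Sam, D, 7)}
σ[cid = x2]: keep tuples satisfying cid = x2 → {(39, 8, Orion, x2, Hal, D, 7), (39, 8, Orion, x2, Kim, D, 7), (39, 8, Orion, x2, Sam, D, 7)}
π_{sname, tid} gives {(Hal, 39), (Kim, 39), (Sam, 39)}.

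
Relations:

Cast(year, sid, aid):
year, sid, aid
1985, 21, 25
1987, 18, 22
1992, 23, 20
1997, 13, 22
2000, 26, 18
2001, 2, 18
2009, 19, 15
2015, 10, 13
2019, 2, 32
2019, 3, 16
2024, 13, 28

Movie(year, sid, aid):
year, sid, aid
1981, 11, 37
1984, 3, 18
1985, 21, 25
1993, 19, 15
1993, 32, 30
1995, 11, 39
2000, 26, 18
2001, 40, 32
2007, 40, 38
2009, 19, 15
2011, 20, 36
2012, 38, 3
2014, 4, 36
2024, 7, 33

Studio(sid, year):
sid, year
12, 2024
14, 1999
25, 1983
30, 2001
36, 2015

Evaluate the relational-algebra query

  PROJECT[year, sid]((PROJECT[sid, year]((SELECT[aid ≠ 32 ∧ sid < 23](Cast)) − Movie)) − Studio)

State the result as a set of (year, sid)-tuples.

{(1987, 18), (1997, 13), (2001, 2), (2015, 10), (2019, 3), (2024, 13)}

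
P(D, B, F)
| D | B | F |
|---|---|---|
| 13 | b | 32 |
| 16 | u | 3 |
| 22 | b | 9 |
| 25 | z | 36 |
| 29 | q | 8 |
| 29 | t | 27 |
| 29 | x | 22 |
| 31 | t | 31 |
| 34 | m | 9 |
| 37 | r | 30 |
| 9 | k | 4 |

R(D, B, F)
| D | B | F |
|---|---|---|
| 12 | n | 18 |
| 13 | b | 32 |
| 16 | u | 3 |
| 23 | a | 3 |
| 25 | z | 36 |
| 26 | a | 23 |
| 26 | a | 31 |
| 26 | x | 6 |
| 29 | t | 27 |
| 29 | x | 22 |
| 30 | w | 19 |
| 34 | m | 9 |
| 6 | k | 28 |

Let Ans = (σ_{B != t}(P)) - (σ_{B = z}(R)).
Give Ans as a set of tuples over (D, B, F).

{(13, b, 32), (16, u, 3), (22, b, 9), (29, q, 8), (29, x, 22), (34, m, 9), (37, r, 30), (9, k, 4)}

Selection B != t: {(13, b, 32), (16, u, 3), (22, b, 9), (25, z, 36), (29, q, 8), (29, x, 22), (34, m, 9), (37, r, 30), (9, k, 4)}
Selection B = z: {(25, z, 36)}
Difference: {(13, b, 32), (16, u, 3), (22, b, 9), (25, z, 36), (29, q, 8), (29, x, 22), (34, m, 9), (37, r, 30), (9, k, 4)} with {(25, z, 36)} → {(13, b, 32), (16, u, 3), (22, b, 9), (29, q, 8), (29, x, 22), (34, m, 9), (37, r, 30), (9, k, 4)}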